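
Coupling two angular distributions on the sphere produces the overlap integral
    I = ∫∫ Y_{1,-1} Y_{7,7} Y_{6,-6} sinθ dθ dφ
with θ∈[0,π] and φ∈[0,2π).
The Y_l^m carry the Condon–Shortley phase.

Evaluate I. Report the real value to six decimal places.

-0.333779

m-sum 0 ✓  L=14 even ✓  6≤6≤8 ✓
Π(2lᵢ+1) = 3×15×13 = 585
triangle coeff Δ(1,7,6) = 1/1365
Σ_t [1,1]: t=1:−1/518400 = -1/518400
(3j)²=7/195 [(1 7 6; 0 0 0)], sign=-1
Σ_t [2,2]: t=2:+1/958003200 = 1/958003200
(3j)²=1/15 [(1 7 6; -1 7 -6)], sign=+1
⇒ 4πI² = 7/5
I = (-1)√(7/5/(4π)) = -0.33377906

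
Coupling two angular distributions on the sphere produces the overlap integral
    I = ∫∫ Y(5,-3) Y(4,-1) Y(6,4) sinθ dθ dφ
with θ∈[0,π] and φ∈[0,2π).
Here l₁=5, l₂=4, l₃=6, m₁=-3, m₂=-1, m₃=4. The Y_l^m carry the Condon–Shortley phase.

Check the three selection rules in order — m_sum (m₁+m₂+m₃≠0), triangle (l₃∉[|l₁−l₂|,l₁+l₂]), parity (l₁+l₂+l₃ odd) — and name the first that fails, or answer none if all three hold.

m₁+m₂+m₃ = -3 − 1 + 4 = 0  ✓
triangle: |5−4|=1 ≤ l₃=6 ≤ 5+4=9  ✓
parity: l₁+l₂+l₃ = 15 is odd  ✗

parity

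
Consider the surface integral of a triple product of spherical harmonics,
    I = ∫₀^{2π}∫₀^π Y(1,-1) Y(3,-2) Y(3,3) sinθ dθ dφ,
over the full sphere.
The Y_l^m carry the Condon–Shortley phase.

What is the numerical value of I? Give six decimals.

0.000000

L=7 odd ⇒ parity kills the (l;000) factor ⇒ I = 0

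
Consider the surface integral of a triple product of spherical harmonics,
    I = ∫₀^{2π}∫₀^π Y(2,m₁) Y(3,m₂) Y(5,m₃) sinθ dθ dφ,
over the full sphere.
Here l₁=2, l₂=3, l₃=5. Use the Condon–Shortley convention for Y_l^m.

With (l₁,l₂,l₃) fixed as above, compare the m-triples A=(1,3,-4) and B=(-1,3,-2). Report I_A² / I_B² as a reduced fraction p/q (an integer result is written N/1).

12/1

l's match ⇒ only the (l;m) 3-j factors differ between A and B.
A: triangle coeff Δ(2,3,5) = 1/2310; Σ_t [0,0]: t=0:+1/4320 = 1/4320; (3j)²=2/55 [(2 3 5; 1 3 -4)], sign=-1
B: triangle coeff Δ(2,3,5) = 1/2310; Σ_t [0,0]: t=0:+1/4320 = 1/4320; (3j)²=1/330 [(2 3 5; -1 3 -2)], sign=-1
I_A²/I_B² = (2/55)/(1/330) = 12/1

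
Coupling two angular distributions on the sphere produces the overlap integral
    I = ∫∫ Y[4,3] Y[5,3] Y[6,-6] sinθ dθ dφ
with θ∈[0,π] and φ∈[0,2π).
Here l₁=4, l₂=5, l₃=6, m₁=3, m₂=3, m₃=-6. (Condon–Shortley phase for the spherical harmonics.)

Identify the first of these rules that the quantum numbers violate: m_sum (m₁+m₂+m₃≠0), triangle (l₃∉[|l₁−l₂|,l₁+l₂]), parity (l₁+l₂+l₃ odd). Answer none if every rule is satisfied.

Σmᵢ = 0  ✓
l₃∈[|l₁−l₂|,l₁+l₂]=[1,9], have l₃=6  ✓
Σlᵢ = 15 ⇒ odd  ✗

parity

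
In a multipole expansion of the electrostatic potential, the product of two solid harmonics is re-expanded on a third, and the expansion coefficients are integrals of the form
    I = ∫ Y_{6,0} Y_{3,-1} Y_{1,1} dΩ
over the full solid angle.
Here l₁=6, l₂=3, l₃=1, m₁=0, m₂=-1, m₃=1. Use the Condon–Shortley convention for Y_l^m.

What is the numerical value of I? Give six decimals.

0.000000

triangle: need 3≤l₃≤9, have 1; I=0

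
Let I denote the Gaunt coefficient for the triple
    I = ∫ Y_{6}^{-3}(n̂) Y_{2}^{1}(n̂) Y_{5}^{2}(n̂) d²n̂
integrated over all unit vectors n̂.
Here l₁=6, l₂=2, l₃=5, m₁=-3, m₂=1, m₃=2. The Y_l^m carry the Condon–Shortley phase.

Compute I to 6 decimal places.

0.000000

L=13 odd ⇒ parity kills the (l;000) factor ⇒ I = 0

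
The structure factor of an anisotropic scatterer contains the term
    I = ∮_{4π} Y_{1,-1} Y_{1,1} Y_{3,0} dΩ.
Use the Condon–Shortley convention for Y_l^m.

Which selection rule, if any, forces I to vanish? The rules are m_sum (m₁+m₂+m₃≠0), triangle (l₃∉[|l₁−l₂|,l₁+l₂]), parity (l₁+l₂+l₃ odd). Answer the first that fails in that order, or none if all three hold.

triangle

azimuthal sum: -1 + 1 + 0 = 0  ✓
0 ≤ 3 ≤ 2 (triangle on l)  ✗
L = 1 + 1 + 3 = 5 (odd)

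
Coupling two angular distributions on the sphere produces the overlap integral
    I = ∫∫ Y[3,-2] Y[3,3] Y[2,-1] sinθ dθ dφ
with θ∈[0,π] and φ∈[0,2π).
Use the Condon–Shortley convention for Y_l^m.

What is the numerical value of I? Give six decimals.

Rules hold: Σm=0, L=8 even, 0≤2≤6.
N = 7·7·5 = 245
Δ = 4!·2!·2!/9! = 1/3780
Racah Σ t=1..3: t=1:−1/24 t=2:+1/4 t=3:−1/24 = 1/6
⇒ 3j(3 3 2; 0 0 0)² = 4/105, sgn +1
Racah Σ t=4..4: t=4:+1/48 = 1/48
⇒ 3j(3 3 2; -2 3 -1)² = 5/84, sgn -1
4πI² = N·(3j₀)²·(3jₘ)² = 5/9
I = -1·√(0.555556/4π) = -0.21026104

-0.210261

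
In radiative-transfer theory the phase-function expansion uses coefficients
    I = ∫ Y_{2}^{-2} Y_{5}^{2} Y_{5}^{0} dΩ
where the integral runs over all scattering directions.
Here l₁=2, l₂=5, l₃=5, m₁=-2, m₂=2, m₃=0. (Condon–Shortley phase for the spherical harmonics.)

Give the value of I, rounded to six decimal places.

-0.191372

m-sum 0 ✓  L=12 even ✓  3≤5≤7 ✓
Π(2lᵢ+1) = 5×11×11 = 605
triangle coeff Δ(2,5,5) = 1/38610
Σ_t [0,2]: t=0:+1/2880 t=1:−1/576 t=2:+1/2880 = -1/960
(3j)²=10/429 [(2 5 5; 0 0 0)], sign=+1
Σ_t [2,2]: t=2:+1/2880 = 1/2880
(3j)²=14/429 [(2 5 5; -2 2 0)], sign=-1
⇒ 4πI² = 700/1521
I = (-1)√(700/1521/(4π)) = -0.19137248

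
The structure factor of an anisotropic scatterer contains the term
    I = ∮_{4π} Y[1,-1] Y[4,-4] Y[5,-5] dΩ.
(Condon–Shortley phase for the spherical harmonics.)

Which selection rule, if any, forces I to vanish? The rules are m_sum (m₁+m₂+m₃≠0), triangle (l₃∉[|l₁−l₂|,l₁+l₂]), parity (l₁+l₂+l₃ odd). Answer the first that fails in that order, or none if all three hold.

m₁+m₂+m₃ = -1 − 4 − 5 = -10  ✗
triangle: |1−4|=3 ≤ l₃=5 ≤ 1+4=5
parity: l₁+l₂+l₃ = 10 is even

m_sum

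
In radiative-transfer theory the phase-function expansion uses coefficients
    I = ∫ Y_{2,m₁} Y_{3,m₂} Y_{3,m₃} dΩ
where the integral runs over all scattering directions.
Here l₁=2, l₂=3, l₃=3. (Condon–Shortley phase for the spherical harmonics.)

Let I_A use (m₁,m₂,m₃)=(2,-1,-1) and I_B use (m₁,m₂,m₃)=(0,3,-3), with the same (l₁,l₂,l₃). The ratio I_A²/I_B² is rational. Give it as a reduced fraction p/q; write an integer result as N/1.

24/25

Shared (l₁,l₂,l₃)=(2,3,3): N and (l;000)² cancel in I_A²/I_B².
A: Δ = 2!·2!·4!/9! = 1/3780; Racah Σ t=0..0: t=0:+1/16 = 1/16; ⇒ 3j(2 3 3; 2 -1 -1)² = 2/35, sgn +1
B: Δ = 2!·2!·4!/9! = 1/3780; Racah Σ t=2..2: t=2:+1/96 = 1/96; ⇒ 3j(2 3 3; 0 3 -3)² = 5/84, sgn +1
I_A²/I_B² = (2/35)/(5/84) = 24/25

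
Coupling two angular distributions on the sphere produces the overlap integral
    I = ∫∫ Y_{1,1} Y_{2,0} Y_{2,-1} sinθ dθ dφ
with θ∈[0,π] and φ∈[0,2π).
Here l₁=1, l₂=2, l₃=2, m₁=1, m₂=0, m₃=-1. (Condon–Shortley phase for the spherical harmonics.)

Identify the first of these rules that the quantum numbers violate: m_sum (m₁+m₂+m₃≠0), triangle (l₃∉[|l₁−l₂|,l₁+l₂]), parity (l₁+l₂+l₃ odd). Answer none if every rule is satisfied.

parity

m₁+m₂+m₃ = 1 + 0 − 1 = 0  ✓
triangle: |1−2|=1 ≤ l₃=2 ≤ 1+2=3  ✓
parity: l₁+l₂+l₃ = 5 is odd  ✗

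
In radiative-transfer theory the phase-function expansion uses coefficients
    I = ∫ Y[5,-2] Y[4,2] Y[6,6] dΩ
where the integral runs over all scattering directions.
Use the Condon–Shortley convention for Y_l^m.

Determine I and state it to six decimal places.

-2 + 2 + 6 = 6 ≠ 0: azimuthal integral kills it; I = 0

0.000000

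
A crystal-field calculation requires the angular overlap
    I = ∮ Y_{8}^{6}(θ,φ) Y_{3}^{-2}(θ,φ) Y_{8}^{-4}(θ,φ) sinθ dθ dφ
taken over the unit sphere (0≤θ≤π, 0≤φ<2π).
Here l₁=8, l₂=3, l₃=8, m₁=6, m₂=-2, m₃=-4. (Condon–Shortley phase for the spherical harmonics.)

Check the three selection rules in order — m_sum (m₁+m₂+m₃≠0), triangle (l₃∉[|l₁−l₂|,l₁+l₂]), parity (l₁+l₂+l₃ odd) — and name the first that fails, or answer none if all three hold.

Σmᵢ = 0  ✓
l₃∈[|l₁−l₂|,l₁+l₂]=[5,11], have l₃=8  ✓
Σlᵢ = 19 ⇒ odd  ✗

parity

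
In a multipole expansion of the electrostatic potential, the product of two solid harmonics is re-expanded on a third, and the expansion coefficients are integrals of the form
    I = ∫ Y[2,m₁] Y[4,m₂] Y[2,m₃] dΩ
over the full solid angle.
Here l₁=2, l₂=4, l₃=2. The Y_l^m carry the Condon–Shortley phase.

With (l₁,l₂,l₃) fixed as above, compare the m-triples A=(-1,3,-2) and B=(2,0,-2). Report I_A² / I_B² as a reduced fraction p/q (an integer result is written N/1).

35/1

l's match ⇒ only the (l;m) 3-j factors differ between A and B.
A: triangle coeff Δ(2,4,2) = 1/630; Σ_t [3,3]: t=3:−1/144 = -1/144; (3j)²=1/18 [(2 4 2; -1 3 -2)], sign=-1
B: triangle coeff Δ(2,4,2) = 1/630; Σ_t [0,0]: t=0:+1/576 = 1/576; (3j)²=1/630 [(2 4 2; 2 0 -2)], sign=+1
I_A²/I_B² = (1/18)/(1/630) = 35/1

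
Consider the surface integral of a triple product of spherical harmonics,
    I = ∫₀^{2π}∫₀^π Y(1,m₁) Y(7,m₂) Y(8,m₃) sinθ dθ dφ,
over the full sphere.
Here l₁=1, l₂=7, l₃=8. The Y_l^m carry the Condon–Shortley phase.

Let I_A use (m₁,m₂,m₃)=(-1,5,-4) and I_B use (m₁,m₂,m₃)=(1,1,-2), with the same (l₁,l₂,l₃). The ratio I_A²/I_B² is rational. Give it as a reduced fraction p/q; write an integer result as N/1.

2/15

Same 1,7,8: normalisation and zero-m 3j drop out of the ratio.
A: Δ: 0! 2! 14! / 17! → 1/2040; sum: t=0:+1/1916006400 = 1/1916006400; 3j²(1 7 8; -1 5 -4) = Δ·Π!·Σ² = 1/340  (sign +1)
B: Δ: 0! 2! 14! / 17! → 1/2040; sum: t=0:+1/58060800 = 1/58060800; 3j²(1 7 8; 1 1 -2) = Δ·Π!·Σ² = 3/136  (sign +1)
I_A²/I_B² = (1/340)/(3/136) = 2/15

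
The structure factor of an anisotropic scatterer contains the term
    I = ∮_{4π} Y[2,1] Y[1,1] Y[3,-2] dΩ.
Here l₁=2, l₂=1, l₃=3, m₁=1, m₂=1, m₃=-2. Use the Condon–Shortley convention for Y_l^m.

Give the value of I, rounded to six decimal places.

0.261169

Checks pass: Σm=0; 6 even; l₃=3∈[1,3].
(2·2+1)(2·1+1)(2·3+1) = 105
Δ: 0! 4! 2! / 7! → 1/105
sum: t=0:+1/4 = 1/4
3j²(2 1 3; 0 0 0) = Δ·Π!·Σ² = 3/35  (sign -1)
sum: t=0:+1/12 = 1/12
3j²(2 1 3; 1 1 -2) = Δ·Π!·Σ² = 2/21  (sign -1)
combine: 4πI² = 105·3/35·2/21 = 6/7
take √, sign +1: I = 0.26116903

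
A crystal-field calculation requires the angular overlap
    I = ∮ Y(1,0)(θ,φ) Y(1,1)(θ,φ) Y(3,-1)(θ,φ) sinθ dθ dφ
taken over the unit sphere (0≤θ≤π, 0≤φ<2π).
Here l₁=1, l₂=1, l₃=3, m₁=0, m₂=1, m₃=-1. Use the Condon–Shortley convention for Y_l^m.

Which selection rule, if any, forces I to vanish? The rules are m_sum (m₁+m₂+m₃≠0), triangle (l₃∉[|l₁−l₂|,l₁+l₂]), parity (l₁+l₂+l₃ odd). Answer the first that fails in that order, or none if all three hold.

triangle

Σmᵢ = 0  ✓
l₃∈[|l₁−l₂|,l₁+l₂]=[0,2], have l₃=3  ✗
Σlᵢ = 5 ⇒ odd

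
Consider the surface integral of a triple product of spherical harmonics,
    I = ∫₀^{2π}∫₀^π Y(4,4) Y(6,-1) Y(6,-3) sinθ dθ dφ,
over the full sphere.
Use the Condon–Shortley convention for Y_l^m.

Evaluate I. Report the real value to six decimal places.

-0.167630

Checks pass: Σm=0; 16 even; l₃=6∈[2,10].
(2·4+1)(2·6+1)(2·6+1) = 1521
Δ: 4! 4! 8! / 17! → 1/15315300
sum: t=0:+1/829440 t=1:−1/25920 t=2:+1/9216 t=3:−1/25920 t=4:+1/829440 = 7/207360
3j²(4 6 6; 0 0 0) = Δ·Π!·Σ² = 28/2431  (sign +1)
sum: t=0:+1/414720 = 1/414720
3j²(4 6 6; 4 -1 -3) = Δ·Π!·Σ² = 49/2431  (sign -1)
combine: 4πI² = 1521·28/2431·49/2431 = 12348/34969
take √, sign -1: I = -0.16763001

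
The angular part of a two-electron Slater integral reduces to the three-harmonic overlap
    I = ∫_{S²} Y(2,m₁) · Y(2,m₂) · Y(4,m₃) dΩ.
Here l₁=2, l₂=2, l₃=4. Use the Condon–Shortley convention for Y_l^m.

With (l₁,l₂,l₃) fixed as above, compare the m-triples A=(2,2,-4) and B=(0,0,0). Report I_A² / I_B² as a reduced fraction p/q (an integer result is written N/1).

35/18

l's match ⇒ only the (l;m) 3-j factors differ between A and B.
A: triangle coeff Δ(2,2,4) = 1/630; Σ_t [0,0]: t=0:+1/576 = 1/576; (3j)²=1/9 [(2 2 4; 2 2 -4)], sign=+1
B: triangle coeff Δ(2,2,4) = 1/630; Σ_t [0,0]: t=0:+1/16 = 1/16; (3j)²=2/35 [(2 2 4; 0 0 0)], sign=+1
I_A²/I_B² = (1/9)/(2/35) = 35/18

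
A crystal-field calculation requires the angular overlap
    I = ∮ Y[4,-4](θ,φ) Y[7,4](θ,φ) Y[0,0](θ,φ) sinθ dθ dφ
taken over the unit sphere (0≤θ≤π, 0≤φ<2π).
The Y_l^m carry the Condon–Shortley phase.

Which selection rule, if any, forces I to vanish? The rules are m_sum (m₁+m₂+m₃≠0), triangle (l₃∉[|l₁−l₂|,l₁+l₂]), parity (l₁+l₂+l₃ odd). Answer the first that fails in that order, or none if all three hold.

m₁+m₂+m₃ = -4 + 4 + 0 = 0  ✓
triangle: |4−7|=3 ≤ l₃=0 ≤ 4+7=11  ✗
parity: l₁+l₂+l₃ = 11 is odd

triangle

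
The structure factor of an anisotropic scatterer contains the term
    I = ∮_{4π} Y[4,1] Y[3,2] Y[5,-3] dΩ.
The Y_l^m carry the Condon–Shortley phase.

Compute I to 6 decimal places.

m-sum 0 ✓  L=12 even ✓  1≤5≤7 ✓
Π(2lᵢ+1) = 9×7×11 = 693
triangle coeff Δ(4,3,5) = 1/180180
Σ_t [0,2]: t=0:+1/576 t=1:−1/144 t=2:+1/576 = -1/288
(3j)²=20/1001 [(4 3 5; 0 0 0)], sign=+1
Σ_t [1,2]: t=1:−1/1152 t=2:+1/1440 = -1/5760
(3j)²=1/858 [(4 3 5; 1 2 -3)], sign=-1
⇒ 4πI² = 30/1859
I = (-1)√(30/1859/(4π)) = -0.03583571

-0.035836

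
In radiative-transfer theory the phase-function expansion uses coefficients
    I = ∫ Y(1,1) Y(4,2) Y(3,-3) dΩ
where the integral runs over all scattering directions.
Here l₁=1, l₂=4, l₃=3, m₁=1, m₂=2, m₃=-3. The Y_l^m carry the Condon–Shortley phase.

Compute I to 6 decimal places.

0.061558

m-sum 0 ✓  L=8 even ✓  3≤3≤5 ✓
Π(2lᵢ+1) = 3×9×7 = 189
triangle coeff Δ(1,4,3) = 1/252
Σ_t [1,1]: t=1:−1/36 = -1/36
(3j)²=4/63 [(1 4 3; 0 0 0)], sign=+1
Σ_t [0,0]: t=0:+1/1440 = 1/1440
(3j)²=1/252 [(1 4 3; 1 2 -3)], sign=+1
⇒ 4πI² = 1/21
I = (+1)√(1/21/(4π)) = 0.06155813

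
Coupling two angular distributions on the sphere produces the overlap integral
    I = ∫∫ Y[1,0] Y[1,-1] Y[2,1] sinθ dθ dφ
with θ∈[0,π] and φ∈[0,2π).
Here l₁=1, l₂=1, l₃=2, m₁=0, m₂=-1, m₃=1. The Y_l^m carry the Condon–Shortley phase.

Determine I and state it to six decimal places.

-0.218510

m-sum 0 ✓  L=4 even ✓  0≤2≤2 ✓
Π(2lᵢ+1) = 3×3×5 = 45
triangle coeff Δ(1,1,2) = 1/30
Σ_t [0,0]: t=0:+1/1 = 1/1
(3j)²=2/15 [(1 1 2; 0 0 0)], sign=+1
Σ_t [0,0]: t=0:+1/2 = 1/2
(3j)²=1/10 [(1 1 2; 0 -1 1)], sign=-1
⇒ 4πI² = 3/5
I = (-1)√(3/5/(4π)) = -0.21850969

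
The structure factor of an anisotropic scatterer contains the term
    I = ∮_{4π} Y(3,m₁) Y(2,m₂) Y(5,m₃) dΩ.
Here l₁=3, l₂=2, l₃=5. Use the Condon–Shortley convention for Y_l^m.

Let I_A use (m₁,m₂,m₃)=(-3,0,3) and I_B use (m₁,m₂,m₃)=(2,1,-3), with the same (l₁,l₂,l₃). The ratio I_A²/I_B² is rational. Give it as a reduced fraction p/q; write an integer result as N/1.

1/4

Same 3,2,5: normalisation and zero-m 3j drop out of the ratio.
A: Δ: 0! 6! 4! / 11! → 1/2310; sum: t=0:+1/2880 = 1/2880; 3j²(3 2 5; -3 0 3) = Δ·Π!·Σ² = 2/165  (sign +1)
B: Δ: 0! 6! 4! / 11! → 1/2310; sum: t=0:+1/720 = 1/720; 3j²(3 2 5; 2 1 -3) = Δ·Π!·Σ² = 8/165  (sign +1)
I_A²/I_B² = (2/165)/(8/165) = 1/4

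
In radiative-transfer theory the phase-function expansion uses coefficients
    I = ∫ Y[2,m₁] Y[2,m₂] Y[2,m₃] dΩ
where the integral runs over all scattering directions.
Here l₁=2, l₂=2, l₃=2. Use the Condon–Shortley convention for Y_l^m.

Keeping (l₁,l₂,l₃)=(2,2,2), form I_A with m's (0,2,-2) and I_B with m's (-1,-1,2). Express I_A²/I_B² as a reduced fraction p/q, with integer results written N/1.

l's match ⇒ only the (l;m) 3-j factors differ between A and B.
A: triangle coeff Δ(2,2,2) = 1/630; Σ_t [2,2]: t=2:+1/8 = 1/8; (3j)²=2/35 [(2 2 2; 0 2 -2)], sign=+1
B: triangle coeff Δ(2,2,2) = 1/630; Σ_t [1,1]: t=1:−1/4 = -1/4; (3j)²=3/35 [(2 2 2; -1 -1 2)], sign=-1
I_A²/I_B² = (2/35)/(3/35) = 2/3

2/3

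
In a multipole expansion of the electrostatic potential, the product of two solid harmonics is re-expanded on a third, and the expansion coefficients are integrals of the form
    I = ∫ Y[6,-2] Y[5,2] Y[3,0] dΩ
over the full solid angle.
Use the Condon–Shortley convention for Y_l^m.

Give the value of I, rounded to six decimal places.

Rules hold: Σm=0, L=14 even, 1≤3≤11.
N = 13·11·7 = 1001
Δ = 8!·4!·2!/15! = 1/675675
Racah Σ t=3..5: t=3:−1/8640 t=4:+1/2304 t=5:−1/8640 = 7/34560
⇒ 3j(6 5 3; 0 0 0)² = 7/429, sgn -1
Racah Σ t=5..7: t=5:−1/8640 t=6:+1/5760 t=7:−1/60480 = 1/24192
⇒ 3j(6 5 3; -2 2 0)² = 8/3003, sgn -1
4πI² = N·(3j₀)²·(3jₘ)² = 56/1287
I = +1·√(0.043512/4π) = 0.05884368

0.058844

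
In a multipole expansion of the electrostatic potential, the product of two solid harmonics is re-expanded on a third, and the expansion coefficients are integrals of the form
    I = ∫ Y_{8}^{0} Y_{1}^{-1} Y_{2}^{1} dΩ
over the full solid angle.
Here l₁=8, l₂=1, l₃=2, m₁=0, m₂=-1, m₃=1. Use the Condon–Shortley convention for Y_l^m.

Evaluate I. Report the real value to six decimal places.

l₃=2 ∉ [7,9] — triangle fails ⇒ I = 0

0.000000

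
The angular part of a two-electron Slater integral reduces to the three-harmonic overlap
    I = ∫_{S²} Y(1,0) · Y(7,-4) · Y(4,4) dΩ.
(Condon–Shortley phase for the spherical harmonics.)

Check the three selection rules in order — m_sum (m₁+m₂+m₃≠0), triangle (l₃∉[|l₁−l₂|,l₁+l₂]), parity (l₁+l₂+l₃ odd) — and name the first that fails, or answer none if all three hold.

triangle

Σmᵢ = 0  ✓
l₃∈[|l₁−l₂|,l₁+l₂]=[6,8], have l₃=4  ✗
Σlᵢ = 12 ⇒ even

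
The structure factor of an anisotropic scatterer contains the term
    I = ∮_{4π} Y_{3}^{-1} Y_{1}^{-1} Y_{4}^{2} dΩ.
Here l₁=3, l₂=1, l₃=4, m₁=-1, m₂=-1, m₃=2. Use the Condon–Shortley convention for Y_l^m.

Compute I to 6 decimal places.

0.238414

Checks pass: Σm=0; 8 even; l₃=4∈[2,4].
(2·3+1)(2·1+1)(2·4+1) = 189
Δ: 0! 6! 2! / 9! → 1/252
sum: t=0:+1/36 = 1/36
3j²(3 1 4; 0 0 0) = Δ·Π!·Σ² = 4/63  (sign +1)
sum: t=0:+1/96 = 1/96
3j²(3 1 4; -1 -1 2) = Δ·Π!·Σ² = 5/84  (sign +1)
combine: 4πI² = 189·4/63·5/84 = 5/7
take √, sign +1: I = 0.23841361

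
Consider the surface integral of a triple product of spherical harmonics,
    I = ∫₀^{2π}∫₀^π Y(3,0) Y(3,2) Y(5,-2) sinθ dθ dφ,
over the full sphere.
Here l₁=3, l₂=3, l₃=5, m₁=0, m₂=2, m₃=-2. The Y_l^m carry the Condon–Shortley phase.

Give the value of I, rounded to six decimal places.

L=11 odd ⇒ parity kills the (l;000) factor ⇒ I = 0

0.000000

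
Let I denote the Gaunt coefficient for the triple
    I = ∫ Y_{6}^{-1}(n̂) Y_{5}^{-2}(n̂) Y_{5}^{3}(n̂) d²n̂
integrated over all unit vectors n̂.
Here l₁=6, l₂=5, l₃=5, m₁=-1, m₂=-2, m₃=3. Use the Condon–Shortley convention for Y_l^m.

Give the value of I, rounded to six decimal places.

Rules hold: Σm=0, L=16 even, 1≤5≤11.
N = 13·11·11 = 1573
Δ = 6!·6!·4!/17! = 1/28588560
Racah Σ t=1..5: t=1:−1/345600 t=2:+1/13824 t=3:−1/5184 t=4:+1/13824 t=5:−1/345600 = -7/129600
⇒ 3j(6 5 5; 0 0 0)² = 80/7293, sgn +1
Racah Σ t=1..3: t=1:−1/345600 t=2:+1/34560 t=3:−1/41472 = 1/518400
⇒ 3j(6 5 5; -1 -2 3)² = 7/36465, sgn +1
4πI² = N·(3j₀)²·(3jₘ)² = 112/33813
I = +1·√(0.00331234/4π) = 0.01623537

0.016235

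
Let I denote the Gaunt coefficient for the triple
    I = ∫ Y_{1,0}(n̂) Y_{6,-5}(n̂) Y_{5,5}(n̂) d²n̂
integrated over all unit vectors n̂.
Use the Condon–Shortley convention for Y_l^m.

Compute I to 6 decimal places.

-0.135514

Checks pass: Σm=0; 12 even; l₃=5∈[5,7].
(2·1+1)(2·6+1)(2·5+1) = 429
Δ: 2! 0! 10! / 13! → 1/858
sum: t=1:−1/14400 = -1/14400
3j²(1 6 5; 0 0 0) = Δ·Π!·Σ² = 6/143  (sign +1)
sum: t=1:−1/3628800 = -1/3628800
3j²(1 6 5; 0 -5 5) = Δ·Π!·Σ² = 1/78  (sign -1)
combine: 4πI² = 429·6/143·1/78 = 3/13
take √, sign -1: I = -0.13551395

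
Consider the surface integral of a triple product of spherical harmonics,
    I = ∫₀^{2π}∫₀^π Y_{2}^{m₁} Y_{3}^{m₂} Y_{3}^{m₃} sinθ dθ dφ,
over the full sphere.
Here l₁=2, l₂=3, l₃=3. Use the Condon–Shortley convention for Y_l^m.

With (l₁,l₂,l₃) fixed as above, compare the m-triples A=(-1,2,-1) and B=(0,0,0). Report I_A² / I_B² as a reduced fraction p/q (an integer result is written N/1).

Shared (l₁,l₂,l₃)=(2,3,3): N and (l;000)² cancel in I_A²/I_B².
A: Δ = 2!·2!·4!/9! = 1/3780; Racah Σ t=1..2: t=1:−1/48 t=2:+1/12 = 1/16; ⇒ 3j(2 3 3; -1 2 -1)² = 1/28, sgn +1
B: Δ = 2!·2!·4!/9! = 1/3780; Racah Σ t=0..2: t=0:+1/24 t=1:−1/4 t=2:+1/24 = -1/6; ⇒ 3j(2 3 3; 0 0 0)² = 4/105, sgn +1
I_A²/I_B² = (1/28)/(4/105) = 15/16

15/16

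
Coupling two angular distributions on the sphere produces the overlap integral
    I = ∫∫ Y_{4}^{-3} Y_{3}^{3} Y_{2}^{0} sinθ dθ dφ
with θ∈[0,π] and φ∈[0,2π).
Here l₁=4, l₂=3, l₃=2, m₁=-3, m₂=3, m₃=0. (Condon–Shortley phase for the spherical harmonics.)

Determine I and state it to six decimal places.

0.000000

l₁+l₂+l₃=9 is odd: 3j(l;000)=0 ⇒ I=0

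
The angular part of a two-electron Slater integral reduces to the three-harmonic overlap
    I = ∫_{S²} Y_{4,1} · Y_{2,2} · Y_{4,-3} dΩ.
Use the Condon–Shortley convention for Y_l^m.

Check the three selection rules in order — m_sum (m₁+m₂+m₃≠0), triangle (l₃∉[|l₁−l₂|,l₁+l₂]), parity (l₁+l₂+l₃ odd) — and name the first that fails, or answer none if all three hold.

azimuthal sum: 1 + 2 − 3 = 0  ✓
2 ≤ 4 ≤ 6 (triangle on l)  ✓
L = 4 + 2 + 4 = 10 (even)  ✓

none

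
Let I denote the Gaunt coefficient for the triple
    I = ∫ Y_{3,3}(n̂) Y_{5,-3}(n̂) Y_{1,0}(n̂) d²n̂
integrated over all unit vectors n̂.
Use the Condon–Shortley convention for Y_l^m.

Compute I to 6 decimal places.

l₃=1 ∉ [2,8] — triangle fails ⇒ I = 0

0.000000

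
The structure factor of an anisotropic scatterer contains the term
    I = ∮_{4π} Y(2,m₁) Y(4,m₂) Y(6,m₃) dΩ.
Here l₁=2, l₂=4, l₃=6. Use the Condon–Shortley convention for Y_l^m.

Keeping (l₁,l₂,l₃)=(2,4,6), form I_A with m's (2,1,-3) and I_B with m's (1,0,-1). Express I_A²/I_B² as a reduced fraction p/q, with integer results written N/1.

18/25

Shared (l₁,l₂,l₃)=(2,4,6): N and (l;000)² cancel in I_A²/I_B².
A: Δ = 0!·4!·8!/13! = 1/6435; Racah Σ t=0..0: t=0:+1/17280 = 1/17280; ⇒ 3j(2 4 6; 2 1 -3)² = 14/715, sgn -1
B: Δ = 0!·4!·8!/13! = 1/6435; Racah Σ t=0..0: t=0:+1/3456 = 1/3456; ⇒ 3j(2 4 6; 1 0 -1)² = 35/1287, sgn -1
I_A²/I_B² = (14/715)/(35/1287) = 18/25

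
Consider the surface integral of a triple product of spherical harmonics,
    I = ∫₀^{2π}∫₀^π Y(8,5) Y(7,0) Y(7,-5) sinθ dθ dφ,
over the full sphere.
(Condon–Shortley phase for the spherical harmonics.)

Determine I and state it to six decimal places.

-0.065809

m-sum 0 ✓  L=22 even ✓  1≤7≤15 ✓
Π(2lᵢ+1) = 17×15×15 = 3825
triangle coeff Δ(8,7,7) = 1/22086194130
Σ_t [1,7]: t=1:−1/18289152000 t=2:+1/248832000 t=3:−1/24883200 t=4:+1/11943936 t=5:−1/24883200 t=6:+1/248832000 t=7:−1/18289152000 = 11/975421440
(3j)²=1750/289731 [(8 7 7; 0 0 0)], sign=-1
Σ_t [1,3]: t=1:−1/5225472000 t=2:+1/870912000 t=3:−1/1393459200 = 1/4180377600
(3j)²=35/14858 [(8 7 7; 5 0 -5)], sign=+1
⇒ 4πI² = 2296875/42204149
I = (-1)√(2296875/42204149/(4π)) = -0.06580913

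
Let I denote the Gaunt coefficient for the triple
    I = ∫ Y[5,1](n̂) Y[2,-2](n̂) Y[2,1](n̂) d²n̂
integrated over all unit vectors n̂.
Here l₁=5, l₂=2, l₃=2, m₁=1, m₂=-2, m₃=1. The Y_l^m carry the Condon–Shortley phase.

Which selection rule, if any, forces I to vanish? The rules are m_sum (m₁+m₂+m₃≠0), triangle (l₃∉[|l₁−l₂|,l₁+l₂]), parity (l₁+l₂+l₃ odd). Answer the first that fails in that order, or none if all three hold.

triangle

azimuthal sum: 1 − 2 + 1 = 0  ✓
3 ≤ 2 ≤ 7 (triangle on l)  ✗
L = 5 + 2 + 2 = 9 (odd)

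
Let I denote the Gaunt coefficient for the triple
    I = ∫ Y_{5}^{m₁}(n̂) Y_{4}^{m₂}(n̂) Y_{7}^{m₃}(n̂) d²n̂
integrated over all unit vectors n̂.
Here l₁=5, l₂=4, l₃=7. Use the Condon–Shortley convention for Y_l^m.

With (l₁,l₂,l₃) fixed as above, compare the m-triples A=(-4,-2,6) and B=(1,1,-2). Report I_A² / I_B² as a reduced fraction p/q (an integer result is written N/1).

858/4375

l's match ⇒ only the (l;m) 3-j factors differ between A and B.
A: triangle coeff Δ(5,4,7) = 1/6126120; Σ_t [1,2]: t=1:−1/4838400 t=2:+1/7257600 = -1/14515200; (3j)²=3/1190 [(5 4 7; -4 -2 6)], sign=+1
B: triangle coeff Δ(5,4,7) = 1/6126120; Σ_t [0,2]: t=0:+1/138240 t=1:−1/34560 t=2:+1/103680 = -1/82944; (3j)²=125/9724 [(5 4 7; 1 1 -2)], sign=+1
I_A²/I_B² = (3/1190)/(125/9724) = 858/4375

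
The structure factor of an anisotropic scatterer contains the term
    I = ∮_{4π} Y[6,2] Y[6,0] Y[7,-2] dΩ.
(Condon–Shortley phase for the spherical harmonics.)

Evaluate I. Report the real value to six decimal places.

l₁+l₂+l₃=19 is odd: 3j(l;000)=0 ⇒ I=0

0.000000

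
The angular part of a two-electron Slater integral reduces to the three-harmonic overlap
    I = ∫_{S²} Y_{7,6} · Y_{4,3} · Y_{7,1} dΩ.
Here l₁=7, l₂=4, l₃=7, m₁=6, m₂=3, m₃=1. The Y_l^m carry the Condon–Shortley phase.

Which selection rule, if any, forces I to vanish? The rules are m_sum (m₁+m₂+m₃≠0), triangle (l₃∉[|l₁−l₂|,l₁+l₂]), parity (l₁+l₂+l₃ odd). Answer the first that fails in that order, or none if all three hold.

m_sum

azimuthal sum: 6 + 3 + 1 = 10  ✗
3 ≤ 7 ≤ 11 (triangle on l)
L = 7 + 4 + 7 = 18 (even)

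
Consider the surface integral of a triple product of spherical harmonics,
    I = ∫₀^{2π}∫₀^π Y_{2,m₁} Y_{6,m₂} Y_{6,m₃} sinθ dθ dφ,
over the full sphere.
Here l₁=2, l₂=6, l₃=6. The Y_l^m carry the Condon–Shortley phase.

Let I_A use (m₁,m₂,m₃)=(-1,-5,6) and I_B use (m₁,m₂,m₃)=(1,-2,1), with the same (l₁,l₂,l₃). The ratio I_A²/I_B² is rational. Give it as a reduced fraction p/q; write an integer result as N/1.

121/30

Same 2,6,6: normalisation and zero-m 3j drop out of the ratio.
A: Δ: 2! 2! 10! / 15! → 1/90090; sum: t=1:−1/7257600 = -1/7257600; 3j²(2 6 6; -1 -5 6) = Δ·Π!·Σ² = 11/455  (sign -1)
B: Δ: 2! 2! 10! / 15! → 1/90090; sum: t=0:+1/34560 t=1:−1/60480 = 1/80640; 3j²(2 6 6; 1 -2 1) = Δ·Π!·Σ² = 6/1001  (sign -1)
I_A²/I_B² = (11/455)/(6/1001) = 121/30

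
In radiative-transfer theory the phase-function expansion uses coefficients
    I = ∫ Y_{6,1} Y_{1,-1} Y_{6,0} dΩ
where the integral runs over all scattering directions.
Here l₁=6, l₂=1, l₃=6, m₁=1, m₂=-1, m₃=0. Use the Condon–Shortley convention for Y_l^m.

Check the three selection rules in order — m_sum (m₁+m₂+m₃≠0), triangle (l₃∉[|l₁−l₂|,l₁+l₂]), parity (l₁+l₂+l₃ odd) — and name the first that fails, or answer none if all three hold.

m₁+m₂+m₃ = 1 − 1 + 0 = 0  ✓
triangle: |6−1|=5 ≤ l₃=6 ≤ 6+1=7  ✓
parity: l₁+l₂+l₃ = 13 is odd  ✗

parity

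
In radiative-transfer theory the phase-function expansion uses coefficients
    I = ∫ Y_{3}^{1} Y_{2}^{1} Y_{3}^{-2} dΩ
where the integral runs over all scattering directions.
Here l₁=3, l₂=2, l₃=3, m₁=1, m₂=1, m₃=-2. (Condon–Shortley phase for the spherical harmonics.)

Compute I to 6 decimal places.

0.162868

Checks pass: Σm=0; 8 even; l₃=3∈[1,5].
(2·3+1)(2·2+1)(2·3+1) = 245
Δ: 2! 4! 2! / 9! → 1/3780
sum: t=0:+1/24 t=1:−1/4 t=2:+1/24 = -1/6
3j²(3 2 3; 0 0 0) = Δ·Π!·Σ² = 4/105  (sign +1)
sum: t=1:−1/12 t=2:+1/48 = -1/16
3j²(3 2 3; 1 1 -2) = Δ·Π!·Σ² = 1/28  (sign +1)
combine: 4πI² = 245·4/105·1/28 = 1/3
take √, sign +1: I = 0.16286750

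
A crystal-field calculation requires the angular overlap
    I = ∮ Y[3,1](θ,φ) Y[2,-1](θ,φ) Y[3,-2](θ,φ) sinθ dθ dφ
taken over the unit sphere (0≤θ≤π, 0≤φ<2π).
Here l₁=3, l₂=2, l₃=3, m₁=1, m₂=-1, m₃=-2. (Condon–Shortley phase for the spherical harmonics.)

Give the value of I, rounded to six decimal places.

0.000000

m-sum = 1 − 1 − 2 = -2 ≠ 0 ⇒ I = 0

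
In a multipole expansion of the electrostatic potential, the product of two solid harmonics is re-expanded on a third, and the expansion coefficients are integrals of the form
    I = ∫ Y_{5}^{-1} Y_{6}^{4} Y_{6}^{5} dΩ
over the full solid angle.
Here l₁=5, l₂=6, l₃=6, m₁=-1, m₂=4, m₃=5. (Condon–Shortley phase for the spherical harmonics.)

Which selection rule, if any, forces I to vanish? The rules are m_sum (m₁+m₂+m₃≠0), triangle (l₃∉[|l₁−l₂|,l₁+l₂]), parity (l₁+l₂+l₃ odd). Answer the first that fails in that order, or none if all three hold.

m_sum

azimuthal sum: -1 + 4 + 5 = 8  ✗
1 ≤ 6 ≤ 11 (triangle on l)
L = 5 + 6 + 6 = 17 (odd)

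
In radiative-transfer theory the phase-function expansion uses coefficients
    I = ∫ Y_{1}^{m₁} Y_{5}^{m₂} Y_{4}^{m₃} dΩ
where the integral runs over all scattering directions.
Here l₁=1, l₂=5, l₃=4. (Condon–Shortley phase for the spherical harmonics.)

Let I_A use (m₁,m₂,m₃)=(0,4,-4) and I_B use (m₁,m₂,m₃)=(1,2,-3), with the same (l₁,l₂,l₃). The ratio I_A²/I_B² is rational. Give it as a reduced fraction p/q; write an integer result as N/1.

l's match ⇒ only the (l;m) 3-j factors differ between A and B.
A: triangle coeff Δ(1,5,4) = 1/495; Σ_t [1,1]: t=1:−1/40320 = -1/40320; (3j)²=1/55 [(1 5 4; 0 4 -4)], sign=-1
B: triangle coeff Δ(1,5,4) = 1/495; Σ_t [0,0]: t=0:+1/10080 = 1/10080; (3j)²=1/165 [(1 5 4; 1 2 -3)], sign=-1
I_A²/I_B² = (1/55)/(1/165) = 3/1

3/1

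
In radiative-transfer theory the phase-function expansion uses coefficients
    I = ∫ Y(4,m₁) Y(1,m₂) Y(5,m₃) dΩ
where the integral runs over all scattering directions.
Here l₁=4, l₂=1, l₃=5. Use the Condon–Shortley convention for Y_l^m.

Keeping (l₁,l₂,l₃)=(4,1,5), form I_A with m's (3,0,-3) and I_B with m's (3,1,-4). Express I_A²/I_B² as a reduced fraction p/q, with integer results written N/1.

4/9

l's match ⇒ only the (l;m) 3-j factors differ between A and B.
A: triangle coeff Δ(4,1,5) = 1/495; Σ_t [0,0]: t=0:+1/5040 = 1/5040; (3j)²=16/495 [(4 1 5; 3 0 -3)], sign=+1
B: triangle coeff Δ(4,1,5) = 1/495; Σ_t [0,0]: t=0:+1/10080 = 1/10080; (3j)²=4/55 [(4 1 5; 3 1 -4)], sign=-1
I_A²/I_B² = (16/495)/(4/55) = 4/9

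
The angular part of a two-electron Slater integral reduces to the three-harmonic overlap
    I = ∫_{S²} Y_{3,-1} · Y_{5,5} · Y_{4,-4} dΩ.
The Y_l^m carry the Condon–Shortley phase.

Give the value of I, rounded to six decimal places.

Checks pass: Σm=0; 12 even; l₃=4∈[2,8].
(2·3+1)(2·5+1)(2·4+1) = 693
Δ: 4! 2! 6! / 13! → 1/180180
sum: t=1:−1/576 t=2:+1/144 t=3:−1/576 = 1/288
3j²(3 5 4; 0 0 0) = Δ·Π!·Σ² = 20/1001  (sign +1)
sum: t=4:+1/34560 = 1/34560
3j²(3 5 4; -1 5 -4) = Δ·Π!·Σ² = 14/429  (sign +1)
combine: 4πI² = 693·20/1001·14/429 = 840/1859
take √, sign +1: I = 0.18962475

0.189625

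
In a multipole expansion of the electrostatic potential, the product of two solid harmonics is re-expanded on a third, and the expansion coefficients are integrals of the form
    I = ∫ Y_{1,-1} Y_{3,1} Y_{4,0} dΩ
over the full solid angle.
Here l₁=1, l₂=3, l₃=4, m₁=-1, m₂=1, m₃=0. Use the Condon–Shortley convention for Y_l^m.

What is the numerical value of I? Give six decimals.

m-sum 0 ✓  L=8 even ✓  2≤4≤4 ✓
Π(2lᵢ+1) = 3×7×9 = 189
triangle coeff Δ(1,3,4) = 1/252
Σ_t [0,0]: t=0:+1/36 = 1/36
(3j)²=4/63 [(1 3 4; 0 0 0)], sign=+1
Σ_t [0,0]: t=0:+1/96 = 1/96
(3j)²=1/42 [(1 3 4; -1 1 0)], sign=+1
⇒ 4πI² = 2/7
I = (+1)√(2/7/(4π)) = 0.15078601

0.150786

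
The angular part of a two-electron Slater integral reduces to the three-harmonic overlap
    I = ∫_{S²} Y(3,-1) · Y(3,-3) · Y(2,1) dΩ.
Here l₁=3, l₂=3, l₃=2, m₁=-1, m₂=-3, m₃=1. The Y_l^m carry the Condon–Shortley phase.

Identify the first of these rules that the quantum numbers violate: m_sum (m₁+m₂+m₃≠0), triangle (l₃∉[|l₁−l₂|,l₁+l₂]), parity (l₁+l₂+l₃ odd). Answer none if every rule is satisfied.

azimuthal sum: -1 − 3 + 1 = -3  ✗
0 ≤ 2 ≤ 6 (triangle on l)
L = 3 + 3 + 2 = 8 (even)

m_sum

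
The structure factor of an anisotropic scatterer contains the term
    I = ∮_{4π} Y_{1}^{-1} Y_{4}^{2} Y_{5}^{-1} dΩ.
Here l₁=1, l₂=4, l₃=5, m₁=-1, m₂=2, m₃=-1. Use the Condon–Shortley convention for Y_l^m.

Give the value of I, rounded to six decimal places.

Checks pass: Σm=0; 10 even; l₃=5∈[3,5].
(2·1+1)(2·4+1)(2·5+1) = 297
Δ: 0! 2! 8! / 11! → 1/495
sum: t=0:+1/576 = 1/576
3j²(1 4 5; 0 0 0) = Δ·Π!·Σ² = 5/99  (sign -1)
sum: t=0:+1/2880 = 1/2880
3j²(1 4 5; -1 2 -1) = Δ·Π!·Σ² = 2/165  (sign +1)
combine: 4πI² = 297·5/99·2/165 = 2/11
take √, sign -1: I = -0.12028562

-0.120286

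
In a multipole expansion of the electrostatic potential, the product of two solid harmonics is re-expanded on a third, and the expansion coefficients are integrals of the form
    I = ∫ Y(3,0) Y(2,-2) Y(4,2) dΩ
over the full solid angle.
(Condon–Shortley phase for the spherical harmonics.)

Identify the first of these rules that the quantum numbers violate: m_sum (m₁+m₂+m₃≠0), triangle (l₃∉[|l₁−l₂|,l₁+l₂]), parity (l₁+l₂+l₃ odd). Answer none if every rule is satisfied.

parity

m₁+m₂+m₃ = 0 − 2 + 2 = 0  ✓
triangle: |3−2|=1 ≤ l₃=4 ≤ 3+2=5  ✓
parity: l₁+l₂+l₃ = 9 is odd  ✗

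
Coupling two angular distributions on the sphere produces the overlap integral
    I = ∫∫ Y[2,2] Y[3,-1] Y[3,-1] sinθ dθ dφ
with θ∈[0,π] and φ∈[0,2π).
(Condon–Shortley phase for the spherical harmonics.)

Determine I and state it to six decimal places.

0.206013

Rules hold: Σm=0, L=8 even, 1≤3≤5.
N = 5·7·7 = 245
Δ = 2!·2!·4!/9! = 1/3780
Racah Σ t=0..2: t=0:+1/24 t=1:−1/4 t=2:+1/24 = -1/6
⇒ 3j(2 3 3; 0 0 0)² = 4/105, sgn +1
Racah Σ t=0..0: t=0:+1/16 = 1/16
⇒ 3j(2 3 3; 2 -1 -1)² = 2/35, sgn +1
4πI² = N·(3j₀)²·(3jₘ)² = 8/15
I = +1·√(0.533333/4π) = 0.20601291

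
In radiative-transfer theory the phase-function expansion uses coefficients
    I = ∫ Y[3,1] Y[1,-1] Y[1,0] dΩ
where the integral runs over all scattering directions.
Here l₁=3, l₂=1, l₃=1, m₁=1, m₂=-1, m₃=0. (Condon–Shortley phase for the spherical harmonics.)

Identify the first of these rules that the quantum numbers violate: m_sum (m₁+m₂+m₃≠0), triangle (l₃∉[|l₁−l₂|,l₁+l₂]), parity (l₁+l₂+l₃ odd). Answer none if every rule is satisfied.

triangle

azimuthal sum: 1 − 1 + 0 = 0  ✓
2 ≤ 1 ≤ 4 (triangle on l)  ✗
L = 3 + 1 + 1 = 5 (odd)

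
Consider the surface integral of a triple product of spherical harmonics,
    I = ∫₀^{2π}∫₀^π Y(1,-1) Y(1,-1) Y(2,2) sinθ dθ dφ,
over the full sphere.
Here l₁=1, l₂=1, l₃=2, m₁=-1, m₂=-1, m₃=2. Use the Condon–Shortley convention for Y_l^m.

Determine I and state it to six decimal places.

0.309019

Rules hold: Σm=0, L=4 even, 0≤2≤2.
N = 3·3·5 = 45
Δ = 0!·2!·2!/5! = 1/30
Racah Σ t=0..0: t=0:+1/1 = 1/1
⇒ 3j(1 1 2; 0 0 0)² = 2/15, sgn +1
Racah Σ t=0..0: t=0:+1/4 = 1/4
⇒ 3j(1 1 2; -1 -1 2)² = 1/5, sgn +1
4πI² = N·(3j₀)²·(3jₘ)² = 6/5
I = +1·√(1.2/4π) = 0.30901936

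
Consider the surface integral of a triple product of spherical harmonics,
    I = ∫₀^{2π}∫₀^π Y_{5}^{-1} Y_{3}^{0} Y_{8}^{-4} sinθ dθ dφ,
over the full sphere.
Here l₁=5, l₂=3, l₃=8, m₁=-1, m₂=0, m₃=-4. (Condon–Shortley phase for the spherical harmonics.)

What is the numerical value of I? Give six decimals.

Σmᵢ = -5 ≠ 0, so the φ-integral vanishes; I = 0

0.000000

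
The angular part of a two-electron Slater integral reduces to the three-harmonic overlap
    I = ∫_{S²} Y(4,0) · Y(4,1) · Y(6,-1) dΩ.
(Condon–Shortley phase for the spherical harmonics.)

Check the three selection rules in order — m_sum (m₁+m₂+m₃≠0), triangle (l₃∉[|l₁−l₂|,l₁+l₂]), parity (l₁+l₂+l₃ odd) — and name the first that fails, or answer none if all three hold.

none

Σmᵢ = 0  ✓
l₃∈[|l₁−l₂|,l₁+l₂]=[0,8], have l₃=6  ✓
Σlᵢ = 14 ⇒ even  ✓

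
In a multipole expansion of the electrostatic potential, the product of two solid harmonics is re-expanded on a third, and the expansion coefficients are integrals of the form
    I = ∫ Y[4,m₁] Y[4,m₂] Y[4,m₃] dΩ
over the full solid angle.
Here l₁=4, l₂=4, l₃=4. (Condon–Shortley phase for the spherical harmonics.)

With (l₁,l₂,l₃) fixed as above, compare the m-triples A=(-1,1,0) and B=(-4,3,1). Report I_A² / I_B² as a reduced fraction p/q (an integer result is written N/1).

81/490

Same 4,4,4: normalisation and zero-m 3j drop out of the ratio.
A: Δ: 4! 4! 4! / 13! → 1/450450; sum: t=1:−1/3456 t=2:+1/144 t=3:−1/96 t=4:+1/864 = -1/384; 3j²(4 4 4; -1 1 0) = Δ·Π!·Σ² = 9/2002  (sign -1)
B: Δ: 4! 4! 4! / 13! → 1/450450; sum: t=4:+1/3456 = 1/3456; 3j²(4 4 4; -4 3 1) = Δ·Π!·Σ² = 35/1287  (sign -1)
I_A²/I_B² = (9/2002)/(35/1287) = 81/490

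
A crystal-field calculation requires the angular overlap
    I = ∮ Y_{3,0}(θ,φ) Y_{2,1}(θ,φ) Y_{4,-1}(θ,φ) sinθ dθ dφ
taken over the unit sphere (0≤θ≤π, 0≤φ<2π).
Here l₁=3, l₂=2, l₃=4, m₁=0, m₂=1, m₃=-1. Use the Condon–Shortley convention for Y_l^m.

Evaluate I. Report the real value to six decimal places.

Σlᵢ=9 odd — θ-integrand is odd under cosθ→−cosθ; I=0

0.000000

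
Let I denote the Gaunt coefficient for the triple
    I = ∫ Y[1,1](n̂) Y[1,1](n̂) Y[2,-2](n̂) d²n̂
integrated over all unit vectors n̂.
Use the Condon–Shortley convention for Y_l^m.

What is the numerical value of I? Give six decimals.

m-sum 0 ✓  L=4 even ✓  0≤2≤2 ✓
Π(2lᵢ+1) = 3×3×5 = 45
triangle coeff Δ(1,1,2) = 1/30
Σ_t [0,0]: t=0:+1/1 = 1/1
(3j)²=2/15 [(1 1 2; 0 0 0)], sign=+1
Σ_t [0,0]: t=0:+1/4 = 1/4
(3j)²=1/5 [(1 1 2; 1 1 -2)], sign=+1
⇒ 4πI² = 6/5
I = (+1)√(6/5/(4π)) = 0.30901936

0.309019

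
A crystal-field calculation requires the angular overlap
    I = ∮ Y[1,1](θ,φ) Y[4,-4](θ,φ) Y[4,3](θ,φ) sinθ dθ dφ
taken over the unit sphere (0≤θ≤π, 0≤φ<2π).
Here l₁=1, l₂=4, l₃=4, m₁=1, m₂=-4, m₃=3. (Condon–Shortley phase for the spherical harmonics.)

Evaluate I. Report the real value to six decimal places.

0.000000

l₁+l₂+l₃=9 is odd: 3j(l;000)=0 ⇒ I=0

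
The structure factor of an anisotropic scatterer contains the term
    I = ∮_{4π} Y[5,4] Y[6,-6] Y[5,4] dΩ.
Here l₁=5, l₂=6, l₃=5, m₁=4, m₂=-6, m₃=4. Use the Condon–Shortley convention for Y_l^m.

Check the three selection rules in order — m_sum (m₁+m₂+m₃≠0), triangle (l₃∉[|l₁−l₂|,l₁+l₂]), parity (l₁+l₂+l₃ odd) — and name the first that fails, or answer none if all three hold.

azimuthal sum: 4 − 6 + 4 = 2  ✗
1 ≤ 5 ≤ 11 (triangle on l)
L = 5 + 6 + 5 = 16 (even)

m_sum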